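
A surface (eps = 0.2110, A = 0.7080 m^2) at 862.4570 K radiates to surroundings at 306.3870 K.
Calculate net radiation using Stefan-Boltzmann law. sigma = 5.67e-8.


T^4 = 5.5329e+11
Tsurr^4 = 8.8121e+09
Q = 0.2110 * 5.67e-8 * 0.7080 * 5.4447e+11 = 4611.8581 W

4611.8581 W


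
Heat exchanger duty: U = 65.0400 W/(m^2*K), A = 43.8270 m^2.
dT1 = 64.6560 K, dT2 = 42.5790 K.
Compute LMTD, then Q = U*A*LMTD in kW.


LMTD = 52.8512 K
Q = 65.0400 * 43.8270 * 52.8512 = 150652.8462 W = 150.6528 kW

150.6528 kW


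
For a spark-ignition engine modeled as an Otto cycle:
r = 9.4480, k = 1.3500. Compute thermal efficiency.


r^(k-1) = 2.1947
eta = 1 - 1/2.1947 = 0.5444 = 54.4350%

54.4350%


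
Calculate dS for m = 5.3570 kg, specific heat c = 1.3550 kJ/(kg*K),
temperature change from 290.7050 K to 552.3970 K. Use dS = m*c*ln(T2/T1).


T2/T1 = 1.9002
ln(T2/T1) = 0.6420
dS = 5.3570 * 1.3550 * 0.6420 = 4.6598 kJ/K

4.6598 kJ/K


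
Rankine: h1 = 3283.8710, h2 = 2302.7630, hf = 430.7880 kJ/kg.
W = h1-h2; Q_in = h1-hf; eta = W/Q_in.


W = 981.1080 kJ/kg
Q_in = 2853.0830 kJ/kg
eta = 0.3439 = 34.3876%

eta = 34.3876%


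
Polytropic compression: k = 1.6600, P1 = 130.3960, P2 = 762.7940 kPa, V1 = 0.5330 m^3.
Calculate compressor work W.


(k-1)/k = 0.3976
(P2/P1)^exp = 2.0184
W = 2.5152 * 130.3960 * 0.5330 * (2.0184 - 1) = 178.0233 kJ

178.0233 kJ


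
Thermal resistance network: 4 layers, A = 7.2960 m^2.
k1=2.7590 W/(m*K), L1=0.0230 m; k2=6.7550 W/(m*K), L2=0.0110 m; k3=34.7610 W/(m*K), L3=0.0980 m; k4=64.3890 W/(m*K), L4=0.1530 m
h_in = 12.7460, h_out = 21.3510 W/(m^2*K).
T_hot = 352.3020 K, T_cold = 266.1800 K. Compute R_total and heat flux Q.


R_conv_in = 1/(12.7460*7.2960) = 0.0108
R_1 = 0.0230/(2.7590*7.2960) = 0.0011
R_2 = 0.0110/(6.7550*7.2960) = 0.0002
R_3 = 0.0980/(34.7610*7.2960) = 0.0004
R_4 = 0.1530/(64.3890*7.2960) = 0.0003
R_conv_out = 1/(21.3510*7.2960) = 0.0064
R_total = 0.0193 K/W
Q = 86.1220 / 0.0193 = 4473.7296 W

R_total = 0.0193 K/W, Q = 4473.7296 W


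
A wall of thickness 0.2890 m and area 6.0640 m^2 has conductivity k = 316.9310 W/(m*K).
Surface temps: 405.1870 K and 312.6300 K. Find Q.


dT = 92.5570 K
Q = 316.9310 * 6.0640 * 92.5570 / 0.2890 = 615510.3221 W

615510.3221 W


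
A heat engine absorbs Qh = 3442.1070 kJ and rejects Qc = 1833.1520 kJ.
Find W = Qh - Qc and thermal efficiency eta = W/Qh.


W = 3442.1070 - 1833.1520 = 1608.9550 kJ
eta = 1608.9550 / 3442.1070 = 0.4674 = 46.7433%

W = 1608.9550 kJ, eta = 46.7433%


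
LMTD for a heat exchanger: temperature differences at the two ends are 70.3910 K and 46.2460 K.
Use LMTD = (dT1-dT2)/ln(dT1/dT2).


dT1/dT2 = 1.5221
ln(dT1/dT2) = 0.4201
LMTD = 24.1450 / 0.4201 = 57.4757 K

57.4757 K


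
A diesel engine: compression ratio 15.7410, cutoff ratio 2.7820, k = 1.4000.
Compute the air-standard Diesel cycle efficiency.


r^(k-1) = 3.0117
rc^k = 4.1889
eta = 0.5756 = 57.5584%

57.5584%


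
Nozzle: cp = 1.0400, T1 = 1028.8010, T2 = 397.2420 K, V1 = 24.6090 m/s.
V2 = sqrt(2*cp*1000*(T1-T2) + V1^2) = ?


dT = 631.5590 K
2*cp*1000*dT = 1313642.7200
V1^2 = 605.6029
V2 = sqrt(1314248.3229) = 1146.4067 m/s

1146.4067 m/s


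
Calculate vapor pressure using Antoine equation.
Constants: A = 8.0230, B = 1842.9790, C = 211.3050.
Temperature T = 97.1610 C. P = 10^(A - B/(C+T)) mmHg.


C+T = 308.4660
B/(C+T) = 5.9747
log10(P) = 8.0230 - 5.9747 = 2.0483
P = 10^2.0483 = 111.7742 mmHg

111.7742 mmHg


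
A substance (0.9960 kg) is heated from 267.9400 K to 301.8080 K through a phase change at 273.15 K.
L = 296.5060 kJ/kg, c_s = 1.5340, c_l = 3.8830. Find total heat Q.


Q1 (sensible, solid) = 0.9960 * 1.5340 * 5.2100 = 7.9602 kJ
Q2 (latent) = 0.9960 * 296.5060 = 295.3200 kJ
Q3 (sensible, liquid) = 0.9960 * 3.8830 * 28.6580 = 110.8339 kJ
Q_total = 414.1140 kJ

414.1140 kJ


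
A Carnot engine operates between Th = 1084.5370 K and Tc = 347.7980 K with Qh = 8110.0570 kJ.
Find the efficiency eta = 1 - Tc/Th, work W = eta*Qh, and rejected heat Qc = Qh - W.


eta = 1 - 347.7980/1084.5370 = 0.6793
W = 0.6793 * 8110.0570 = 5509.2591 kJ
Qc = 8110.0570 - 5509.2591 = 2600.7979 kJ

eta = 67.9312%, W = 5509.2591 kJ, Qc = 2600.7979 kJ


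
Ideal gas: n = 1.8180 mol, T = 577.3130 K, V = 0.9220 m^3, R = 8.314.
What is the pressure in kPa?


P = nRT/V = 1.8180 * 8.314 * 577.3130 / 0.9220
= 8726.0006 / 0.9220 = 9464.2088 Pa = 9.4642 kPa

9.4642 kPa


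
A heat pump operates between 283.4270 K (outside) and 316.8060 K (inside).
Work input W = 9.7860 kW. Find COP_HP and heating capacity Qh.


COP = 316.8060 / 33.3790 = 9.4912
Qh = 9.4912 * 9.7860 = 92.8807 kW

COP = 9.4912, Qh = 92.8807 kW


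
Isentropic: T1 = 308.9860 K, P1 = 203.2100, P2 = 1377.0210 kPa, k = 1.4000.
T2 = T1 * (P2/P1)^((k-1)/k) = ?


(k-1)/k = 0.2857
(P2/P1)^exp = 1.7275
T2 = 308.9860 * 1.7275 = 533.7847 K

533.7847 K


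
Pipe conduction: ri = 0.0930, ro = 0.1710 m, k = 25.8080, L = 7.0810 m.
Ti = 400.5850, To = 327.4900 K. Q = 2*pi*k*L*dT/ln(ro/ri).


dT = 73.0950 K
ln(ro/ri) = 0.6091
Q = 2*pi*25.8080*7.0810*73.0950 / 0.6091 = 137801.3612 W

137801.3612 W


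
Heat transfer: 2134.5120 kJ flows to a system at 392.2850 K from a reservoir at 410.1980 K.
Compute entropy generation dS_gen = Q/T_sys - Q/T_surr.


dS_sys = 2134.5120/392.2850 = 5.4412 kJ/K
dS_surr = -2134.5120/410.1980 = -5.2036 kJ/K
dS_gen = 5.4412 - 5.2036 = 0.2376 kJ/K (irreversible)

dS_gen = 0.2376 kJ/K, irreversible


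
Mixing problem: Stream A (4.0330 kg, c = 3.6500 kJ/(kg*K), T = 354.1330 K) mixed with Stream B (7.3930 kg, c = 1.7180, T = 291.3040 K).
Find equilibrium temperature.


num = 8912.8999
den = 27.4216
Tf = 325.0318 K

325.0318 K


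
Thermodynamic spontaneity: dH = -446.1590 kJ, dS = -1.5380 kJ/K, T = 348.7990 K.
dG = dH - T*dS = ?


T*dS = 348.7990 * -1.5380 = -536.4529 kJ
dG = -446.1590 + 536.4529 = 90.2939 kJ (non-spontaneous)

dG = 90.2939 kJ, non-spontaneous


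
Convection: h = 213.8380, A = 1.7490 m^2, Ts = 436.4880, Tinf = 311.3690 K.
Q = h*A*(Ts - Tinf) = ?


dT = 125.1190 K
Q = 213.8380 * 1.7490 * 125.1190 = 46794.8391 W

46794.8391 W


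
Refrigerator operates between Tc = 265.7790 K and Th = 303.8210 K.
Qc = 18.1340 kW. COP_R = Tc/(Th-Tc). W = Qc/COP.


COP = 265.7790 / 38.0420 = 6.9865
W = 18.1340 / 6.9865 = 2.5956 kW

COP = 6.9865, W = 2.5956 kW


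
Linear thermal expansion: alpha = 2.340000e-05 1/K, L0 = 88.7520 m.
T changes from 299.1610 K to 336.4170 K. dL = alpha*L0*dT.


dT = 37.2560 K
dL = 2.340000e-05 * 88.7520 * 37.2560 = 0.077373 m
L_final = 88.829373 m

dL = 0.077373 m


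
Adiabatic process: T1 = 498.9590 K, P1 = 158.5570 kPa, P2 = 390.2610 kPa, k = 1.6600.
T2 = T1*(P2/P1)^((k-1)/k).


(k-1)/k = 0.3976
(P2/P1)^exp = 1.4306
T2 = 498.9590 * 1.4306 = 713.8224 K

713.8224 K


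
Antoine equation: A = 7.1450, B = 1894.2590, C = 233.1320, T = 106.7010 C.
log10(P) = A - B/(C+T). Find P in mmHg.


C+T = 339.8330
B/(C+T) = 5.5741
log10(P) = 7.1450 - 5.5741 = 1.5709
P = 10^1.5709 = 37.2316 mmHg

37.2316 mmHg


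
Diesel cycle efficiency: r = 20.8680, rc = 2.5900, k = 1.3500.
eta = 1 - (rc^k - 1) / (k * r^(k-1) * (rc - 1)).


r^(k-1) = 2.8961
rc^k = 3.6137
eta = 0.5796 = 57.9554%

57.9554%


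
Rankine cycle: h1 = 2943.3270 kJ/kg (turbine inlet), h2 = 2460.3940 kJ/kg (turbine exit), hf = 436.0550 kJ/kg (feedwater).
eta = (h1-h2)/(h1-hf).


W = 482.9330 kJ/kg
Q_in = 2507.2720 kJ/kg
eta = 0.1926 = 19.2613%

eta = 19.2613%


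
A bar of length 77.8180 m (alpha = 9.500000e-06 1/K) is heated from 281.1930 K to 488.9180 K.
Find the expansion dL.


dT = 207.7250 K
dL = 9.500000e-06 * 77.8180 * 207.7250 = 0.153565 m
L_final = 77.971565 m

dL = 0.153565 m


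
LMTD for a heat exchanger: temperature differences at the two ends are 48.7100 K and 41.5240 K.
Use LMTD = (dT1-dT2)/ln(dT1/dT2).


dT1/dT2 = 1.1731
ln(dT1/dT2) = 0.1596
LMTD = 7.1860 / 0.1596 = 45.0215 K

45.0215 K


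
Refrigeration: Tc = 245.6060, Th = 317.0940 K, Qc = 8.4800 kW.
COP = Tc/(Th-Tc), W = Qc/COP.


COP = 245.6060 / 71.4880 = 3.4356
W = 8.4800 / 3.4356 = 2.4683 kW

COP = 3.4356, W = 2.4683 kW


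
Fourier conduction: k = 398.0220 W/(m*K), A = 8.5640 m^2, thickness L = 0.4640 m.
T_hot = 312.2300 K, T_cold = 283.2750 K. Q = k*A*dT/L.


dT = 28.9550 K
Q = 398.0220 * 8.5640 * 28.9550 / 0.4640 = 212710.6942 W

212710.6942 W


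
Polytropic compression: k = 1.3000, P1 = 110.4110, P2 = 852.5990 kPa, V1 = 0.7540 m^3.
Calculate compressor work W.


(k-1)/k = 0.2308
(P2/P1)^exp = 1.6027
W = 4.3333 * 110.4110 * 0.7540 * (1.6027 - 1) = 217.4359 kJ

217.4359 kJ


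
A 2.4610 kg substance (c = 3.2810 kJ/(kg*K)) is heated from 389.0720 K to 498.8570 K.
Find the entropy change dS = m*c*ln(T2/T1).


T2/T1 = 1.2822
ln(T2/T1) = 0.2486
dS = 2.4610 * 3.2810 * 0.2486 = 2.0070 kJ/K

2.0070 kJ/K


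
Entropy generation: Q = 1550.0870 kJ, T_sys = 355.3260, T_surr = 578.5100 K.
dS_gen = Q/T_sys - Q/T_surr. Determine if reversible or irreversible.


dS_sys = 1550.0870/355.3260 = 4.3624 kJ/K
dS_surr = -1550.0870/578.5100 = -2.6794 kJ/K
dS_gen = 4.3624 - 2.6794 = 1.6830 kJ/K (irreversible)

dS_gen = 1.6830 kJ/K, irreversible


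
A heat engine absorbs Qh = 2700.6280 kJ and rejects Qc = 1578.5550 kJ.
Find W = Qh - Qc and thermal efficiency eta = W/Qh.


W = 2700.6280 - 1578.5550 = 1122.0730 kJ
eta = 1122.0730 / 2700.6280 = 0.4155 = 41.5486%

W = 1122.0730 kJ, eta = 41.5486%


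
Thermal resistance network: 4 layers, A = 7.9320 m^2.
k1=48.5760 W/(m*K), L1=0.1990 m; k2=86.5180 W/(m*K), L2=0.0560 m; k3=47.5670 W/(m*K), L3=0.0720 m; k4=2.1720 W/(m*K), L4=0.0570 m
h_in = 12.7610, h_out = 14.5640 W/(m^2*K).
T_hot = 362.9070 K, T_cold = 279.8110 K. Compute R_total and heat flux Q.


R_conv_in = 1/(12.7610*7.9320) = 0.0099
R_1 = 0.1990/(48.5760*7.9320) = 0.0005
R_2 = 0.0560/(86.5180*7.9320) = 8.1602e-05
R_3 = 0.0720/(47.5670*7.9320) = 0.0002
R_4 = 0.0570/(2.1720*7.9320) = 0.0033
R_conv_out = 1/(14.5640*7.9320) = 0.0087
R_total = 0.0226 K/W
Q = 83.0960 / 0.0226 = 3671.4133 W

R_total = 0.0226 K/W, Q = 3671.4133 W


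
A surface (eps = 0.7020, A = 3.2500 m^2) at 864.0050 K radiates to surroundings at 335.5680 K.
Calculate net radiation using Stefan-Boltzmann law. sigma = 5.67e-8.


T^4 = 5.5727e+11
Tsurr^4 = 1.2680e+10
Q = 0.7020 * 5.67e-8 * 3.2500 * 5.4459e+11 = 70448.6169 W

70448.6169 W


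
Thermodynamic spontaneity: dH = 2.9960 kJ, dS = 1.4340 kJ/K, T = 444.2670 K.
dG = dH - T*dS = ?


T*dS = 444.2670 * 1.4340 = 637.0789 kJ
dG = 2.9960 - 637.0789 = -634.0829 kJ (spontaneous)

dG = -634.0829 kJ, spontaneous


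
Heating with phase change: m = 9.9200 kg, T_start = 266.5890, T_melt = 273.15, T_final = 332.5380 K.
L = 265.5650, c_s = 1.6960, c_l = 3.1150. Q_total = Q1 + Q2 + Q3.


Q1 (sensible, solid) = 9.9200 * 1.6960 * 6.5610 = 110.3844 kJ
Q2 (latent) = 9.9200 * 265.5650 = 2634.4048 kJ
Q3 (sensible, liquid) = 9.9200 * 3.1150 * 59.3880 = 1835.1367 kJ
Q_total = 4579.9259 kJ

4579.9259 kJ


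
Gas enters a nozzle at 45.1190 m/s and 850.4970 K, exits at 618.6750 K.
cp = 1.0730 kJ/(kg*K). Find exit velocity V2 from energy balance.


dT = 231.8220 K
2*cp*1000*dT = 497490.0120
V1^2 = 2035.7242
V2 = sqrt(499525.7362) = 706.7713 m/s

706.7713 m/s


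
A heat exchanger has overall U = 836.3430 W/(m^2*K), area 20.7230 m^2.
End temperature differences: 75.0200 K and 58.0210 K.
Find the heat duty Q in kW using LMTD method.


LMTD = 66.1569 K
Q = 836.3430 * 20.7230 * 66.1569 = 1146600.8526 W = 1146.6009 kW

1146.6009 kW


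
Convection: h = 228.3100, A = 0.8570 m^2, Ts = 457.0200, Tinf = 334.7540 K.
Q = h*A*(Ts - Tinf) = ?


dT = 122.2660 K
Q = 228.3100 * 0.8570 * 122.2660 = 23922.7697 W

23922.7697 W


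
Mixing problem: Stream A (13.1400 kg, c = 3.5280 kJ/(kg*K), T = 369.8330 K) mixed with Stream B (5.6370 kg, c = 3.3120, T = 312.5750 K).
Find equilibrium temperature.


num = 22980.3839
den = 65.0277
Tf = 353.3940 K

353.3940 K


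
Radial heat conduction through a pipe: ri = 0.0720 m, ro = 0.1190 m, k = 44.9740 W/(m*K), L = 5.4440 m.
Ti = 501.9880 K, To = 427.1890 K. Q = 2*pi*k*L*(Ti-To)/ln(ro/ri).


dT = 74.7990 K
ln(ro/ri) = 0.5025
Q = 2*pi*44.9740*5.4440*74.7990 / 0.5025 = 229010.8548 W

229010.8548 W


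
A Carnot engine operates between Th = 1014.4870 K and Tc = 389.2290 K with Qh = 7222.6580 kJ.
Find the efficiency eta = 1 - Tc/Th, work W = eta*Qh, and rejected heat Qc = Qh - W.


eta = 1 - 389.2290/1014.4870 = 0.6163
W = 0.6163 * 7222.6580 = 4451.5353 kJ
Qc = 7222.6580 - 4451.5353 = 2771.1227 kJ

eta = 61.6329%, W = 4451.5353 kJ, Qc = 2771.1227 kJ


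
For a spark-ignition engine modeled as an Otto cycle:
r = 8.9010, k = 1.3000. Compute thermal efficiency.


r^(k-1) = 1.9268
eta = 1 - 1/1.9268 = 0.4810 = 48.0999%

48.0999%


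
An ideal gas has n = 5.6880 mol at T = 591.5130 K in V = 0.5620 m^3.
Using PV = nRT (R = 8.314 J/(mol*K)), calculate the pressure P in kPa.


P = nRT/V = 5.6880 * 8.314 * 591.5130 / 0.5620
= 27972.6687 / 0.5620 = 49773.4318 Pa = 49.7734 kPa

49.7734 kPa


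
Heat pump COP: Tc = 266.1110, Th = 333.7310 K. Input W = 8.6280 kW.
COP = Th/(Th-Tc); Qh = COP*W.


COP = 333.7310 / 67.6200 = 4.9354
Qh = 4.9354 * 8.6280 = 42.5825 kW

COP = 4.9354, Qh = 42.5825 kW


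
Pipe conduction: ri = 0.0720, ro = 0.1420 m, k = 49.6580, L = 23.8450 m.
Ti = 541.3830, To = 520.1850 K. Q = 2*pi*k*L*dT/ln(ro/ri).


dT = 21.1980 K
ln(ro/ri) = 0.6792
Q = 2*pi*49.6580*23.8450*21.1980 / 0.6792 = 232214.1111 W

232214.1111 W


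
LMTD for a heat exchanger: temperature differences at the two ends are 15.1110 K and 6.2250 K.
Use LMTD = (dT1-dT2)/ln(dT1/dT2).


dT1/dT2 = 2.4275
ln(dT1/dT2) = 0.8868
LMTD = 8.8860 / 0.8868 = 10.0197 K

10.0197 K


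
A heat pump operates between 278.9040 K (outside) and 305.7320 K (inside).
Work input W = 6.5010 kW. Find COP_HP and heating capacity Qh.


COP = 305.7320 / 26.8280 = 11.3960
Qh = 11.3960 * 6.5010 = 74.0854 kW

COP = 11.3960, Qh = 74.0854 kW


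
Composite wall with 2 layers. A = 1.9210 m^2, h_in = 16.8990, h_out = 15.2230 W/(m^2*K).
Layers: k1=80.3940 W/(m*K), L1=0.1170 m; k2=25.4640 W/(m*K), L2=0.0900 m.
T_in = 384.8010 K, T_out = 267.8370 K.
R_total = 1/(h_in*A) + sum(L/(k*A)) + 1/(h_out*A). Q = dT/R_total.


R_conv_in = 1/(16.8990*1.9210) = 0.0308
R_1 = 0.1170/(80.3940*1.9210) = 0.0008
R_2 = 0.0900/(25.4640*1.9210) = 0.0018
R_conv_out = 1/(15.2230*1.9210) = 0.0342
R_total = 0.0676 K/W
Q = 116.9640 / 0.0676 = 1730.2992 W

R_total = 0.0676 K/W, Q = 1730.2992 W


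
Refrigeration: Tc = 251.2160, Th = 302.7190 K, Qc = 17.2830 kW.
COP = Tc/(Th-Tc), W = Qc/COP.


COP = 251.2160 / 51.5030 = 4.8777
W = 17.2830 / 4.8777 = 3.5433 kW

COP = 4.8777, W = 3.5433 kW


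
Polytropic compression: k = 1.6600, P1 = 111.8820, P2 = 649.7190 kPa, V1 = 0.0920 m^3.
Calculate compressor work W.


(k-1)/k = 0.3976
(P2/P1)^exp = 2.0125
W = 2.5152 * 111.8820 * 0.0920 * (2.0125 - 1) = 26.2136 kJ

26.2136 kJ


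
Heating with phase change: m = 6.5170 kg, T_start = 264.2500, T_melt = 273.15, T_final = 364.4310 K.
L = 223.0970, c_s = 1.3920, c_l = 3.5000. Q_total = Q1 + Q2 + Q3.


Q1 (sensible, solid) = 6.5170 * 1.3920 * 8.9000 = 80.7378 kJ
Q2 (latent) = 6.5170 * 223.0970 = 1453.9231 kJ
Q3 (sensible, liquid) = 6.5170 * 3.5000 * 91.2810 = 2082.0740 kJ
Q_total = 3616.7349 kJ

3616.7349 kJ


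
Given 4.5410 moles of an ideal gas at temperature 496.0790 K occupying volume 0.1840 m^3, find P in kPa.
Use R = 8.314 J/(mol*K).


P = nRT/V = 4.5410 * 8.314 * 496.0790 / 0.1840
= 18728.9041 / 0.1840 = 101787.5221 Pa = 101.7875 kPa

101.7875 kPa


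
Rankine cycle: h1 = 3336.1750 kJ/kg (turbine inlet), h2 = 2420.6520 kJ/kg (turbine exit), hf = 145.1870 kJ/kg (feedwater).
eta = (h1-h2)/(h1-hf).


W = 915.5230 kJ/kg
Q_in = 3190.9880 kJ/kg
eta = 0.2869 = 28.6909%

eta = 28.6909%


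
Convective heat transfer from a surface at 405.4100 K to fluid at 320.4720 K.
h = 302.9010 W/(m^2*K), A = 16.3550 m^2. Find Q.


dT = 84.9380 K
Q = 302.9010 * 16.3550 * 84.9380 = 420778.2530 W

420778.2530 W


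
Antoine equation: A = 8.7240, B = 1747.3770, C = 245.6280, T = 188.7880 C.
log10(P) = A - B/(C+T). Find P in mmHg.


C+T = 434.4160
B/(C+T) = 4.0224
log10(P) = 8.7240 - 4.0224 = 4.7016
P = 10^4.7016 = 50308.4859 mmHg

50308.4859 mmHg


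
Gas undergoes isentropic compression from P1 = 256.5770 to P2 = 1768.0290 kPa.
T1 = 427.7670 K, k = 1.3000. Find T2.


(k-1)/k = 0.2308
(P2/P1)^exp = 1.5612
T2 = 427.7670 * 1.5612 = 667.8126 K

667.8126 K


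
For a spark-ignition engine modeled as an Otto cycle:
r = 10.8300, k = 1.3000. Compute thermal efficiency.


r^(k-1) = 2.0436
eta = 1 - 1/2.0436 = 0.5107 = 51.0659%

51.0659%


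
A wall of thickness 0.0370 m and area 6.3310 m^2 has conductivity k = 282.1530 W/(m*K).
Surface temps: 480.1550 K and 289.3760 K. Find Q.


dT = 190.7790 K
Q = 282.1530 * 6.3310 * 190.7790 / 0.0370 = 9210555.6260 W

9210555.6260 W


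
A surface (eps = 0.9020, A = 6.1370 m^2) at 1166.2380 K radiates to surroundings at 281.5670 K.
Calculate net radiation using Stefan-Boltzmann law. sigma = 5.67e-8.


T^4 = 1.8499e+12
Tsurr^4 = 6.2853e+09
Q = 0.9020 * 5.67e-8 * 6.1370 * 1.8436e+12 = 578650.5634 W

578650.5634 W


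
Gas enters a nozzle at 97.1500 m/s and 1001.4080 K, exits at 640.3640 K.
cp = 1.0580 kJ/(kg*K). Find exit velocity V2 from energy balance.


dT = 361.0440 K
2*cp*1000*dT = 763969.1040
V1^2 = 9438.1225
V2 = sqrt(773407.2265) = 879.4357 m/s

879.4357 m/s


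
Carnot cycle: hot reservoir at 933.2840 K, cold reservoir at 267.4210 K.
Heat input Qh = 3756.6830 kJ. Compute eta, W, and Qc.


eta = 1 - 267.4210/933.2840 = 0.7135
W = 0.7135 * 3756.6830 = 2680.2519 kJ
Qc = 3756.6830 - 2680.2519 = 1076.4311 kJ

eta = 71.3462%, W = 2680.2519 kJ, Qc = 1076.4311 kJ


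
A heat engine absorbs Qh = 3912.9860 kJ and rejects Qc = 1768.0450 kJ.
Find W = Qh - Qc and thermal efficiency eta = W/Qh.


W = 3912.9860 - 1768.0450 = 2144.9410 kJ
eta = 2144.9410 / 3912.9860 = 0.5482 = 54.8160%

W = 2144.9410 kJ, eta = 54.8160%


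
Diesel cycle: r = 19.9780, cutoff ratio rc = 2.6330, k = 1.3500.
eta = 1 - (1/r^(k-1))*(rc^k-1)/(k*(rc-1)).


r^(k-1) = 2.8523
rc^k = 3.6950
eta = 0.5714 = 57.1414%

57.1414%


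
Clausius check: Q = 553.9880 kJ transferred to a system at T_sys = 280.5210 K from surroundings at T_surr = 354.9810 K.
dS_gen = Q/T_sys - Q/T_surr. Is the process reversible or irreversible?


dS_sys = 553.9880/280.5210 = 1.9749 kJ/K
dS_surr = -553.9880/354.9810 = -1.5606 kJ/K
dS_gen = 1.9749 - 1.5606 = 0.4142 kJ/K (irreversible)

dS_gen = 0.4142 kJ/K, irreversible


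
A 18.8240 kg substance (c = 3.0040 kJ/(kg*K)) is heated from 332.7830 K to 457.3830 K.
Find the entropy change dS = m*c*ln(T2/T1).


T2/T1 = 1.3744
ln(T2/T1) = 0.3180
dS = 18.8240 * 3.0040 * 0.3180 = 17.9838 kJ/K

17.9838 kJ/K


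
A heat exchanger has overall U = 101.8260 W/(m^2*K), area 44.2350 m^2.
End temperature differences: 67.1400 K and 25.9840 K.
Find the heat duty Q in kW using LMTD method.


LMTD = 43.3541 K
Q = 101.8260 * 44.2350 * 43.3541 = 195278.6833 W = 195.2787 kW

195.2787 kW


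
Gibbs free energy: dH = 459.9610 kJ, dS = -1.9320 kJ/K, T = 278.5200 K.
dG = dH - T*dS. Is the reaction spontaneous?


T*dS = 278.5200 * -1.9320 = -538.1006 kJ
dG = 459.9610 + 538.1006 = 998.0616 kJ (non-spontaneous)

dG = 998.0616 kJ, non-spontaneous


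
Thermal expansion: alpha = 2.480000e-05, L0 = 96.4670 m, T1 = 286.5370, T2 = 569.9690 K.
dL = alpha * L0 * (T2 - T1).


dT = 283.4320 K
dL = 2.480000e-05 * 96.4670 * 283.4320 = 0.678078 m
L_final = 97.145078 m

dL = 0.678078 m


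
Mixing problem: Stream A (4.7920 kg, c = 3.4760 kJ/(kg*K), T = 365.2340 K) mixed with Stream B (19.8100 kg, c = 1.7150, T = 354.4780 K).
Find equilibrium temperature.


num = 18126.7886
den = 50.6311
Tf = 358.0166 K

358.0166 K


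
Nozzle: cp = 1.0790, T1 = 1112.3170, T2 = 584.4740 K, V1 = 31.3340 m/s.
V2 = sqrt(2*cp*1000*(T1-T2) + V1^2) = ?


dT = 527.8430 K
2*cp*1000*dT = 1139085.1940
V1^2 = 981.8196
V2 = sqrt(1140067.0136) = 1067.7392 m/s

1067.7392 m/s


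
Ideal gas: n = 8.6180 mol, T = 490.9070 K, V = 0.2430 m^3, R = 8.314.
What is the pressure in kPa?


P = nRT/V = 8.6180 * 8.314 * 490.9070 / 0.2430
= 35173.5121 / 0.2430 = 144746.9633 Pa = 144.7470 kPa

144.7470 kPa


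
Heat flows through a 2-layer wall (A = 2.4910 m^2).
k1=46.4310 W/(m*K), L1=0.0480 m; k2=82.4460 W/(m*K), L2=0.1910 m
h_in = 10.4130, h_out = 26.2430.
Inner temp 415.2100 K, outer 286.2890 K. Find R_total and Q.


R_conv_in = 1/(10.4130*2.4910) = 0.0386
R_1 = 0.0480/(46.4310*2.4910) = 0.0004
R_2 = 0.1910/(82.4460*2.4910) = 0.0009
R_conv_out = 1/(26.2430*2.4910) = 0.0153
R_total = 0.0552 K/W
Q = 128.9210 / 0.0552 = 2335.7553 W

R_total = 0.0552 K/W, Q = 2335.7553 W


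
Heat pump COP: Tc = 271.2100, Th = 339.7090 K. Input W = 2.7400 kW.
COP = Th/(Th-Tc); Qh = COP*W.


COP = 339.7090 / 68.4990 = 4.9593
Qh = 4.9593 * 2.7400 = 13.5886 kW

COP = 4.9593, Qh = 13.5886 kW


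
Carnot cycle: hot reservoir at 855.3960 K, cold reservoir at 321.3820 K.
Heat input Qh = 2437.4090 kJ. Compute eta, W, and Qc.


eta = 1 - 321.3820/855.3960 = 0.6243
W = 0.6243 * 2437.4090 = 1521.6467 kJ
Qc = 2437.4090 - 1521.6467 = 915.7623 kJ

eta = 62.4289%, W = 1521.6467 kJ, Qc = 915.7623 kJ


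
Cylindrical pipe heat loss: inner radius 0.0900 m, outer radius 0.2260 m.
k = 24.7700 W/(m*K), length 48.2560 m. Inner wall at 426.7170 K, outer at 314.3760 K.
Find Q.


dT = 112.3410 K
ln(ro/ri) = 0.9207
Q = 2*pi*24.7700*48.2560*112.3410 / 0.9207 = 916358.4513 W

916358.4513 W


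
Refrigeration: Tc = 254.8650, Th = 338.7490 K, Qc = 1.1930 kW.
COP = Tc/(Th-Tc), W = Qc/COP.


COP = 254.8650 / 83.8840 = 3.0383
W = 1.1930 / 3.0383 = 0.3927 kW

COP = 3.0383, W = 0.3927 kW


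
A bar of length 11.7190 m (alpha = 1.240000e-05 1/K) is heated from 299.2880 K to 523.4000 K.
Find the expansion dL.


dT = 224.1120 K
dL = 1.240000e-05 * 11.7190 * 224.1120 = 0.032567 m
L_final = 11.751567 m

dL = 0.032567 m


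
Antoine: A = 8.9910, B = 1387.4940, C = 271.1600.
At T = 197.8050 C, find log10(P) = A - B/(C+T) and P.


C+T = 468.9650
B/(C+T) = 2.9586
log10(P) = 8.9910 - 2.9586 = 6.0324
P = 10^6.0324 = 1077382.2719 mmHg

1077382.2719 mmHg


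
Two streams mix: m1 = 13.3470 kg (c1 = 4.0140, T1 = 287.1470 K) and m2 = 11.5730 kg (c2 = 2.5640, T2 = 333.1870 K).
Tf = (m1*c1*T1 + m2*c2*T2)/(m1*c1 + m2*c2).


num = 25270.5749
den = 83.2480
Tf = 303.5576 K

303.5576 K


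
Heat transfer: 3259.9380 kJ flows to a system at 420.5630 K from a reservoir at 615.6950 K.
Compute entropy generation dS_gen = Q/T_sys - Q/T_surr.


dS_sys = 3259.9380/420.5630 = 7.7514 kJ/K
dS_surr = -3259.9380/615.6950 = -5.2947 kJ/K
dS_gen = 7.7514 - 5.2947 = 2.4566 kJ/K (irreversible)

dS_gen = 2.4566 kJ/K, irreversible


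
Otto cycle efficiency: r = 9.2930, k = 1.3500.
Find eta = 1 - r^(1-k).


r^(k-1) = 2.1820
eta = 1 - 1/2.1820 = 0.5417 = 54.1705%

54.1705%


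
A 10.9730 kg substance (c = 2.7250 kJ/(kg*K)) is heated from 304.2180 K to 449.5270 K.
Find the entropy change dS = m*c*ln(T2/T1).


T2/T1 = 1.4776
ln(T2/T1) = 0.3905
dS = 10.9730 * 2.7250 * 0.3905 = 11.6751 kJ/K

11.6751 kJ/K


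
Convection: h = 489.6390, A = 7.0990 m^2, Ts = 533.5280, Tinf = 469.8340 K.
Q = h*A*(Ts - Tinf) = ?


dT = 63.6940 K
Q = 489.6390 * 7.0990 * 63.6940 = 221396.9848 W

221396.9848 W


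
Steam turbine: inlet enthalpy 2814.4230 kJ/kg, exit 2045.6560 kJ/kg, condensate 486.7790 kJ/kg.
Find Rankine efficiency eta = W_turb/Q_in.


W = 768.7670 kJ/kg
Q_in = 2327.6440 kJ/kg
eta = 0.3303 = 33.0277%

eta = 33.0277%


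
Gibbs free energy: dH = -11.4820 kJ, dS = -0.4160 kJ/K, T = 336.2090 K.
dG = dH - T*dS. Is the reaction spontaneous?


T*dS = 336.2090 * -0.4160 = -139.8629 kJ
dG = -11.4820 + 139.8629 = 128.3809 kJ (non-spontaneous)

dG = 128.3809 kJ, non-spontaneous


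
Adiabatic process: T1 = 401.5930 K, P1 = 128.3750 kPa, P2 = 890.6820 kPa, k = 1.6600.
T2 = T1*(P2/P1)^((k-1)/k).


(k-1)/k = 0.3976
(P2/P1)^exp = 2.1601
T2 = 401.5930 * 2.1601 = 867.4729 K

867.4729 K


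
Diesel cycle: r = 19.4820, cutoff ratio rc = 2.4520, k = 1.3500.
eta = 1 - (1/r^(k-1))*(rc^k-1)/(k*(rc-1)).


r^(k-1) = 2.8273
rc^k = 3.3562
eta = 0.5748 = 57.4845%

57.4845%


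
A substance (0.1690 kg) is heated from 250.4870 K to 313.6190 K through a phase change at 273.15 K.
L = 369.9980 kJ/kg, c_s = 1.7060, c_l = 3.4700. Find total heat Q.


Q1 (sensible, solid) = 0.1690 * 1.7060 * 22.6630 = 6.5341 kJ
Q2 (latent) = 0.1690 * 369.9980 = 62.5297 kJ
Q3 (sensible, liquid) = 0.1690 * 3.4700 * 40.4690 = 23.7322 kJ
Q_total = 92.7960 kJ

92.7960 kJ


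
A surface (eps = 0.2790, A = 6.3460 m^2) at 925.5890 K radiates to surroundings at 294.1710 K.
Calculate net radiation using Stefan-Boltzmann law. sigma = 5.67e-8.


T^4 = 7.3396e+11
Tsurr^4 = 7.4886e+09
Q = 0.2790 * 5.67e-8 * 6.3460 * 7.2647e+11 = 72930.0001 W

72930.0001 W


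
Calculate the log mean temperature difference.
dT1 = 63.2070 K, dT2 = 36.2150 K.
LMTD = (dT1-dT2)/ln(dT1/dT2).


dT1/dT2 = 1.7453
ln(dT1/dT2) = 0.5569
LMTD = 26.9920 / 0.5569 = 48.4647 K

48.4647 K


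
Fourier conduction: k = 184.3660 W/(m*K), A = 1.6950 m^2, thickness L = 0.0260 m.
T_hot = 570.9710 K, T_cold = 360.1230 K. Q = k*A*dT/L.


dT = 210.8480 K
Q = 184.3660 * 1.6950 * 210.8480 / 0.0260 = 2534233.7698 W

2534233.7698 W


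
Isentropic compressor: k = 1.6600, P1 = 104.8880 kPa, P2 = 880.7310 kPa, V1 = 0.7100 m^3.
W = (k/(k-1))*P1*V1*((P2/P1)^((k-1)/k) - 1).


(k-1)/k = 0.3976
(P2/P1)^exp = 2.3303
W = 2.5152 * 104.8880 * 0.7100 * (2.3303 - 1) = 249.1796 kJ

249.1796 kJ


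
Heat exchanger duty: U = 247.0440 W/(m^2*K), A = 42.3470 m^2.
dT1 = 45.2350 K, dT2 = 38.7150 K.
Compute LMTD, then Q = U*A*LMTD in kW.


LMTD = 41.8905 K
Q = 247.0440 * 42.3470 * 41.8905 = 438240.1536 W = 438.2402 kW

438.2402 kW


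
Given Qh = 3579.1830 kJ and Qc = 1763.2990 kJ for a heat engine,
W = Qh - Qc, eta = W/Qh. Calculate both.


W = 3579.1830 - 1763.2990 = 1815.8840 kJ
eta = 1815.8840 / 3579.1830 = 0.5073 = 50.7346%

W = 1815.8840 kJ, eta = 50.7346%


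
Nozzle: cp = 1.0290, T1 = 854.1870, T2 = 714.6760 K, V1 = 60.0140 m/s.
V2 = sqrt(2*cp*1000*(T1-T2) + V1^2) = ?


dT = 139.5110 K
2*cp*1000*dT = 287113.6380
V1^2 = 3601.6802
V2 = sqrt(290715.3182) = 539.1802 m/s

539.1802 m/s


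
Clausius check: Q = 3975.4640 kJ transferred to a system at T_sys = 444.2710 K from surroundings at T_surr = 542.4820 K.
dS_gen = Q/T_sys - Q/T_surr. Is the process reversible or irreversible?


dS_sys = 3975.4640/444.2710 = 8.9483 kJ/K
dS_surr = -3975.4640/542.4820 = -7.3283 kJ/K
dS_gen = 8.9483 - 7.3283 = 1.6200 kJ/K (irreversible)

dS_gen = 1.6200 kJ/K, irreversible


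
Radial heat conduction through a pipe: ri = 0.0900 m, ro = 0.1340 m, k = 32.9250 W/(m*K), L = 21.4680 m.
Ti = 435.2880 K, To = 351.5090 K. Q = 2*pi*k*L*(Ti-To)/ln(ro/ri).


dT = 83.7790 K
ln(ro/ri) = 0.3980
Q = 2*pi*32.9250*21.4680*83.7790 / 0.3980 = 934795.1766 W

934795.1766 W


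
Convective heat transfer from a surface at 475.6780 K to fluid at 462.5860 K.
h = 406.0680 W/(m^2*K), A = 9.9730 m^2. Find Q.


dT = 13.0920 K
Q = 406.0680 * 9.9730 * 13.0920 = 53018.8840 W

53018.8840 W


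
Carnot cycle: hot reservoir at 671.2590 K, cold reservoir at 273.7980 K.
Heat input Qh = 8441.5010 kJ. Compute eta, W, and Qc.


eta = 1 - 273.7980/671.2590 = 0.5921
W = 0.5921 * 8441.5010 = 4998.3202 kJ
Qc = 8441.5010 - 4998.3202 = 3443.1808 kJ

eta = 59.2113%, W = 4998.3202 kJ, Qc = 3443.1808 kJ


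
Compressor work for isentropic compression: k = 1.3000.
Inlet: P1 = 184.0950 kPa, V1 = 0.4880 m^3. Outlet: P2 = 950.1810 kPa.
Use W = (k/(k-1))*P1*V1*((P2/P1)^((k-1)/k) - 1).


(k-1)/k = 0.2308
(P2/P1)^exp = 1.4604
W = 4.3333 * 184.0950 * 0.4880 * (1.4604 - 1) = 179.2496 kJ

179.2496 kJ


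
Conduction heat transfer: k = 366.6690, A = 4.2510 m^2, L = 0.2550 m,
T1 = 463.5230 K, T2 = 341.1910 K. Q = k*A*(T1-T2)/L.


dT = 122.3320 K
Q = 366.6690 * 4.2510 * 122.3320 / 0.2550 = 747765.1051 W

747765.1051 W


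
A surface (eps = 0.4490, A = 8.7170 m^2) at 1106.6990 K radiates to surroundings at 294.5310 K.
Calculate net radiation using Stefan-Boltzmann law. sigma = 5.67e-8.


T^4 = 1.5001e+12
Tsurr^4 = 7.5253e+09
Q = 0.4490 * 5.67e-8 * 8.7170 * 1.4926e+12 = 331230.5371 W

331230.5371 W


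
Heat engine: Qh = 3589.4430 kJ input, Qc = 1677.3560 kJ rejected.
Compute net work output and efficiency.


W = 3589.4430 - 1677.3560 = 1912.0870 kJ
eta = 1912.0870 / 3589.4430 = 0.5327 = 53.2697%

W = 1912.0870 kJ, eta = 53.2697%


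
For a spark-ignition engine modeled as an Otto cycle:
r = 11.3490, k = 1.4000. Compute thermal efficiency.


r^(k-1) = 2.6423
eta = 1 - 1/2.6423 = 0.6215 = 62.1543%

62.1543%


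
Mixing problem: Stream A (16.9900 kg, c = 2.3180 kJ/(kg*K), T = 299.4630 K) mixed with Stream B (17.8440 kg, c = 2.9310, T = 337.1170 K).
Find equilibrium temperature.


num = 29425.1741
den = 91.6836
Tf = 320.9427 K

320.9427 K


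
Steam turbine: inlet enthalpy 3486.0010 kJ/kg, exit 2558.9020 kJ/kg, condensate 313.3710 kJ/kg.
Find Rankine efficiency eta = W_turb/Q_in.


W = 927.0990 kJ/kg
Q_in = 3172.6300 kJ/kg
eta = 0.2922 = 29.2218%

eta = 29.2218%


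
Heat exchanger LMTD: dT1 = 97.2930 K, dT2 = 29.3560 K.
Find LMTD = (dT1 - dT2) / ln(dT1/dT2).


dT1/dT2 = 3.3142
ln(dT1/dT2) = 1.1982
LMTD = 67.9370 / 1.1982 = 56.6978 K

56.6978 K


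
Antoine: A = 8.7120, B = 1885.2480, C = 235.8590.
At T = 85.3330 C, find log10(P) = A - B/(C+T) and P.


C+T = 321.1920
B/(C+T) = 5.8695
log10(P) = 8.7120 - 5.8695 = 2.8425
P = 10^2.8425 = 695.7673 mmHg

695.7673 mmHg


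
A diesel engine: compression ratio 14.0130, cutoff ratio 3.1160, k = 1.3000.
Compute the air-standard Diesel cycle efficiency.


r^(k-1) = 2.2078
rc^k = 4.3820
eta = 0.4431 = 44.3121%

44.3121%


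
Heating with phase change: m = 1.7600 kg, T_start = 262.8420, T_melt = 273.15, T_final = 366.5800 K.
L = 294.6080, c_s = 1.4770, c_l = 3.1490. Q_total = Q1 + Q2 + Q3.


Q1 (sensible, solid) = 1.7600 * 1.4770 * 10.3080 = 26.7959 kJ
Q2 (latent) = 1.7600 * 294.6080 = 518.5101 kJ
Q3 (sensible, liquid) = 1.7600 * 3.1490 * 93.4300 = 517.8115 kJ
Q_total = 1063.1174 kJ

1063.1174 kJ


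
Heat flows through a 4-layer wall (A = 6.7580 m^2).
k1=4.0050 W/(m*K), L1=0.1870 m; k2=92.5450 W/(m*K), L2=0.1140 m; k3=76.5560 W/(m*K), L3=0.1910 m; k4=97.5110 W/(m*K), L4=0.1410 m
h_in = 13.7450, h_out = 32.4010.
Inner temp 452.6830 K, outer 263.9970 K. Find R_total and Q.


R_conv_in = 1/(13.7450*6.7580) = 0.0108
R_1 = 0.1870/(4.0050*6.7580) = 0.0069
R_2 = 0.1140/(92.5450*6.7580) = 0.0002
R_3 = 0.1910/(76.5560*6.7580) = 0.0004
R_4 = 0.1410/(97.5110*6.7580) = 0.0002
R_conv_out = 1/(32.4010*6.7580) = 0.0046
R_total = 0.0230 K/W
Q = 188.6860 / 0.0230 = 8201.2414 W

R_total = 0.0230 K/W, Q = 8201.2414 W


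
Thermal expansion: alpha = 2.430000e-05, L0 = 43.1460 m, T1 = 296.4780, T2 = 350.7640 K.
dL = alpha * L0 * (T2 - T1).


dT = 54.2860 K
dL = 2.430000e-05 * 43.1460 * 54.2860 = 0.056916 m
L_final = 43.202916 m

dL = 0.056916 m


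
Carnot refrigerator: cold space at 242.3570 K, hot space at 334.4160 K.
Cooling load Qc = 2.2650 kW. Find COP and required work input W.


COP = 242.3570 / 92.0590 = 2.6326
W = 2.2650 / 2.6326 = 0.8604 kW

COP = 2.6326, W = 0.8604 kW


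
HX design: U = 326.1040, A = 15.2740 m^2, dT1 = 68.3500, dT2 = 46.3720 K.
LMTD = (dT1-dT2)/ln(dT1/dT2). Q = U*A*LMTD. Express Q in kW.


LMTD = 56.6523 K
Q = 326.1040 * 15.2740 * 56.6523 = 282179.9163 W = 282.1799 kW

282.1799 kW


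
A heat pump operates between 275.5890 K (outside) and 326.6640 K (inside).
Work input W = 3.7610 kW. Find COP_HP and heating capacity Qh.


COP = 326.6640 / 51.0750 = 6.3958
Qh = 6.3958 * 3.7610 = 24.0545 kW

COP = 6.3958, Qh = 24.0545 kW


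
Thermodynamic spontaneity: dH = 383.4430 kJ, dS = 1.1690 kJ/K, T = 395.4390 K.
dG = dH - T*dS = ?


T*dS = 395.4390 * 1.1690 = 462.2682 kJ
dG = 383.4430 - 462.2682 = -78.8252 kJ (spontaneous)

dG = -78.8252 kJ, spontaneous


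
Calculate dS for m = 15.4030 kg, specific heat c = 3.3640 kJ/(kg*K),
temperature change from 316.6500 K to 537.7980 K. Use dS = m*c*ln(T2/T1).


T2/T1 = 1.6984
ln(T2/T1) = 0.5297
dS = 15.4030 * 3.3640 * 0.5297 = 27.4460 kJ/K

27.4460 kJ/K


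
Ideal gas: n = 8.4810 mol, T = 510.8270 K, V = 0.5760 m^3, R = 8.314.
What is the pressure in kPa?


P = nRT/V = 8.4810 * 8.314 * 510.8270 / 0.5760
= 36018.9400 / 0.5760 = 62532.8819 Pa = 62.5329 kPa

62.5329 kPa


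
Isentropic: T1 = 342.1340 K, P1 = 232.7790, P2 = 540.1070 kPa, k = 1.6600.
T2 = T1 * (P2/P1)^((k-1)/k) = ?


(k-1)/k = 0.3976
(P2/P1)^exp = 1.3974
T2 = 342.1340 * 1.3974 = 478.1122 K

478.1122 K


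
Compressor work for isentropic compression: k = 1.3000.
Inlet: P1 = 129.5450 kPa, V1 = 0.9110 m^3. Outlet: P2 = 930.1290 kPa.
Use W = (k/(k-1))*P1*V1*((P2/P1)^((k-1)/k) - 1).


(k-1)/k = 0.2308
(P2/P1)^exp = 1.5760
W = 4.3333 * 129.5450 * 0.9110 * (1.5760 - 1) = 294.5862 kJ

294.5862 kJ


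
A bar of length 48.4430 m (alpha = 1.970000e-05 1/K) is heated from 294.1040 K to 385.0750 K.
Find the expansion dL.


dT = 90.9710 K
dL = 1.970000e-05 * 48.4430 * 90.9710 = 0.086816 m
L_final = 48.529816 m

dL = 0.086816 m


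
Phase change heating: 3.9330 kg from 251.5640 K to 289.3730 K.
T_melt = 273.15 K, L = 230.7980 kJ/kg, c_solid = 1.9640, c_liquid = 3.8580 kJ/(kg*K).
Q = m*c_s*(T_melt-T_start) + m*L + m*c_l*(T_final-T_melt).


Q1 (sensible, solid) = 3.9330 * 1.9640 * 21.5860 = 166.7392 kJ
Q2 (latent) = 3.9330 * 230.7980 = 907.7285 kJ
Q3 (sensible, liquid) = 3.9330 * 3.8580 * 16.2230 = 246.1599 kJ
Q_total = 1320.6276 kJ

1320.6276 kJ


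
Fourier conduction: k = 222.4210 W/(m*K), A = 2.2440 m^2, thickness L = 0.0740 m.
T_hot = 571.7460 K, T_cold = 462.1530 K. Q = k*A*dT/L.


dT = 109.5930 K
Q = 222.4210 * 2.2440 * 109.5930 / 0.0740 = 739179.1995 W

739179.1995 W


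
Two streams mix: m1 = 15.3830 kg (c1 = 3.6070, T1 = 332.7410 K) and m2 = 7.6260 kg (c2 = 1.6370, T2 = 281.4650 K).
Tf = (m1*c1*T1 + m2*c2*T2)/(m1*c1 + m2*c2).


num = 21976.3692
den = 67.9702
Tf = 323.3234 K

323.3234 K


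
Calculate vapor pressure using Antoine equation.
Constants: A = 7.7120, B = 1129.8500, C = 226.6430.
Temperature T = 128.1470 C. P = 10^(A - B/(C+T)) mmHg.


C+T = 354.7900
B/(C+T) = 3.1846
log10(P) = 7.7120 - 3.1846 = 4.5274
P = 10^4.5274 = 33685.2767 mmHg

33685.2767 mmHg


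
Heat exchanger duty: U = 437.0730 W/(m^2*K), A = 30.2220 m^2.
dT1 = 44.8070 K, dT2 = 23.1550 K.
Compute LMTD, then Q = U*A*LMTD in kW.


LMTD = 32.7984 K
Q = 437.0730 * 30.2220 * 32.7984 = 433241.6270 W = 433.2416 kW

433.2416 kW


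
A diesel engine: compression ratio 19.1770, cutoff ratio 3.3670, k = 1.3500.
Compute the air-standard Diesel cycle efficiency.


r^(k-1) = 2.8117
rc^k = 5.1497
eta = 0.5381 = 53.8144%

53.8144%


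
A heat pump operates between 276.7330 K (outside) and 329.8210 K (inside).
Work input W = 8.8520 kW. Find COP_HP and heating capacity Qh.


COP = 329.8210 / 53.0880 = 6.2127
Qh = 6.2127 * 8.8520 = 54.9950 kW

COP = 6.2127, Qh = 54.9950 kW


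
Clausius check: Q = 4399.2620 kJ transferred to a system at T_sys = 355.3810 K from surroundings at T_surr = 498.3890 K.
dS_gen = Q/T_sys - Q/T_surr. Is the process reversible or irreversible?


dS_sys = 4399.2620/355.3810 = 12.3790 kJ/K
dS_surr = -4399.2620/498.3890 = -8.8270 kJ/K
dS_gen = 12.3790 - 8.8270 = 3.5520 kJ/K (irreversible)

dS_gen = 3.5520 kJ/K, irreversible


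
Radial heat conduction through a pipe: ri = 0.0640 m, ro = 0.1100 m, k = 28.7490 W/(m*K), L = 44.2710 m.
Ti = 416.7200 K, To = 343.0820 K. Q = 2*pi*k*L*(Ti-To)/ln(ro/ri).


dT = 73.6380 K
ln(ro/ri) = 0.5416
Q = 2*pi*28.7490*44.2710*73.6380 / 0.5416 = 1087295.1512 W

1087295.1512 W


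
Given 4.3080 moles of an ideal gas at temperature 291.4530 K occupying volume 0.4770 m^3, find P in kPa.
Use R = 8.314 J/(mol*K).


P = nRT/V = 4.3080 * 8.314 * 291.4530 / 0.4770
= 10438.8882 / 0.4770 = 21884.4616 Pa = 21.8845 kPa

21.8845 kPa


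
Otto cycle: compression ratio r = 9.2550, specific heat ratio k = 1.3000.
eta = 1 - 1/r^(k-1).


r^(k-1) = 1.9495
eta = 1 - 1/1.9495 = 0.4870 = 48.7036%

48.7036%


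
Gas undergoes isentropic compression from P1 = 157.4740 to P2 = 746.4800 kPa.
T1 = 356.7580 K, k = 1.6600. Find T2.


(k-1)/k = 0.3976
(P2/P1)^exp = 1.8565
T2 = 356.7580 * 1.8565 = 662.3217 K

662.3217 K


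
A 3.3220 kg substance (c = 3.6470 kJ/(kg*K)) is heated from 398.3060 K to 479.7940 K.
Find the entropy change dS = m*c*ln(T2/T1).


T2/T1 = 1.2046
ln(T2/T1) = 0.1861
dS = 3.3220 * 3.6470 * 0.1861 = 2.2551 kJ/K

2.2551 kJ/K


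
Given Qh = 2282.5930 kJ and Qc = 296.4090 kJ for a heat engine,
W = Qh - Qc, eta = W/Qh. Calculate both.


W = 2282.5930 - 296.4090 = 1986.1840 kJ
eta = 1986.1840 / 2282.5930 = 0.8701 = 87.0144%

W = 1986.1840 kJ, eta = 87.0144%


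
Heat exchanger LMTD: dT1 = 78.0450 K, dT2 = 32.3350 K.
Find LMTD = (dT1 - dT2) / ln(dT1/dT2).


dT1/dT2 = 2.4136
ln(dT1/dT2) = 0.8811
LMTD = 45.7100 / 0.8811 = 51.8763 K

51.8763 K


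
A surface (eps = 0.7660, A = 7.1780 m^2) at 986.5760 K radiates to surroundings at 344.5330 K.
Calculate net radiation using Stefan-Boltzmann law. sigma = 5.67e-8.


T^4 = 9.4738e+11
Tsurr^4 = 1.4090e+10
Q = 0.7660 * 5.67e-8 * 7.1780 * 9.3329e+11 = 290957.5639 W

290957.5639 W


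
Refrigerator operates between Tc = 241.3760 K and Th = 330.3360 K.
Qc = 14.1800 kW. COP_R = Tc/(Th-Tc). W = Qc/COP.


COP = 241.3760 / 88.9600 = 2.7133
W = 14.1800 / 2.7133 = 5.2261 kW

COP = 2.7133, W = 5.2261 kW


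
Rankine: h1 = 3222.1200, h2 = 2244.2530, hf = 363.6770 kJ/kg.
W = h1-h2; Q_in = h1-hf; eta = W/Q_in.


W = 977.8670 kJ/kg
Q_in = 2858.4430 kJ/kg
eta = 0.3421 = 34.2098%

eta = 34.2098%


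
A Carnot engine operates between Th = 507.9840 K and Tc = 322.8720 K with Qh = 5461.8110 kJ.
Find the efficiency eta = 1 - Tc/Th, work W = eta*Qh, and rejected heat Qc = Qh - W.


eta = 1 - 322.8720/507.9840 = 0.3644
W = 0.3644 * 5461.8110 = 1990.3122 kJ
Qc = 5461.8110 - 1990.3122 = 3471.4988 kJ

eta = 36.4405%, W = 1990.3122 kJ, Qc = 3471.4988 kJ


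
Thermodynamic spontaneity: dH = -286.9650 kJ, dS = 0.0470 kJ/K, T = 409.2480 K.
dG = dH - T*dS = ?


T*dS = 409.2480 * 0.0470 = 19.2347 kJ
dG = -286.9650 - 19.2347 = -306.1997 kJ (spontaneous)

dG = -306.1997 kJ, spontaneous


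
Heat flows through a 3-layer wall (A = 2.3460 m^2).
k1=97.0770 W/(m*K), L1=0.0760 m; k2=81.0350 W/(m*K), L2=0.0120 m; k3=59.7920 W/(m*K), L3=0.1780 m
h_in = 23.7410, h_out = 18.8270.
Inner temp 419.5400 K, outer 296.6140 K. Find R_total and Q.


R_conv_in = 1/(23.7410*2.3460) = 0.0180
R_1 = 0.0760/(97.0770*2.3460) = 0.0003
R_2 = 0.0120/(81.0350*2.3460) = 6.3122e-05
R_3 = 0.1780/(59.7920*2.3460) = 0.0013
R_conv_out = 1/(18.8270*2.3460) = 0.0226
R_total = 0.0423 K/W
Q = 122.9260 / 0.0423 = 2908.7315 W

R_total = 0.0423 K/W, Q = 2908.7315 W


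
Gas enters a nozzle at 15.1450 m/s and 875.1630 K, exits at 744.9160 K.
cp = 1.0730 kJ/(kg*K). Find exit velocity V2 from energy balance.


dT = 130.2470 K
2*cp*1000*dT = 279510.0620
V1^2 = 229.3710
V2 = sqrt(279739.4330) = 528.9040 m/s

528.9040 m/s


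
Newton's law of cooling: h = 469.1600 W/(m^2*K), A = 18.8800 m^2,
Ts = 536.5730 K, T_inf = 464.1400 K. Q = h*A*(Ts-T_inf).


dT = 72.4330 K
Q = 469.1600 * 18.8800 * 72.4330 = 641592.7394 W

641592.7394 W


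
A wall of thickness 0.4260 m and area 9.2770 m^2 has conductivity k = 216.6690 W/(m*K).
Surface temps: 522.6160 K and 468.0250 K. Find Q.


dT = 54.5910 K
Q = 216.6690 * 9.2770 * 54.5910 / 0.4260 = 257582.1633 W

257582.1633 W
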